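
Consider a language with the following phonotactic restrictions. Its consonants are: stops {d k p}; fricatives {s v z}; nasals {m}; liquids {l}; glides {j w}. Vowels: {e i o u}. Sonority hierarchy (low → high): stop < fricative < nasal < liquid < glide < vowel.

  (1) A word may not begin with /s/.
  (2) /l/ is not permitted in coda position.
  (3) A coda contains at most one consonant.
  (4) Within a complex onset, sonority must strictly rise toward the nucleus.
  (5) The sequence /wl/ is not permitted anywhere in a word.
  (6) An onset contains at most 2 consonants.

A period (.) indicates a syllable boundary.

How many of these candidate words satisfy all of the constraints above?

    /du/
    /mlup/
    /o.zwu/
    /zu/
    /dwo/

5

/du/ — σ1 onset /d/, coda /∅/ ok → well-formed
/mlup/ — σ1 onset /ml/ (3→4 rises), coda /p/ ok → well-formed
/o.zwu/ — σ1 onset /∅/, coda /∅/ ok; σ2 onset /zw/ (2→5 rises), coda /∅/ ok → well-formed
/zu/ — σ1 onset /z/, coda /∅/ ok → well-formed
/dwo/ — σ1 onset /dw/ (1→5 rises), coda /∅/ ok → well-formed
Well-formed: /du/, /mlup/, /o.zwu/, /zu/, /dwo/ → 5.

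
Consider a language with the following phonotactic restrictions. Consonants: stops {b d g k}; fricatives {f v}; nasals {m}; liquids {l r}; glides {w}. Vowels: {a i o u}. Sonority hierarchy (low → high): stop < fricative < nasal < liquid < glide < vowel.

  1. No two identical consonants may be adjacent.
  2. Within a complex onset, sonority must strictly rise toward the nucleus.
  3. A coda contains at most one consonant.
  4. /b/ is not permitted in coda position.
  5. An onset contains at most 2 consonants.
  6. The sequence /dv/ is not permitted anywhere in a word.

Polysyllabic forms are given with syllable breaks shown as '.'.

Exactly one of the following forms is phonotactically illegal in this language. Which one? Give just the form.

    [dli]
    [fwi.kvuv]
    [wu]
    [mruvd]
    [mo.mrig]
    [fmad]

[mruvd]

[dli] — σ1 onset /dl/ (1→4 rises), coda /∅/ ok → phonotactically legal
[fwi.kvuv] — σ1 onset /fw/ (2→5 rises), coda /∅/ ok; σ2 onset /kv/ (1→2 rises), coda /v/ ok → phonotactically legal
[wu] — σ1 onset /w/, coda /∅/ ok → phonotactically legal
[mruvd] — violates constraint 3: syllable 1 coda /vd/ has 2 consonants (> 1) → phonotactically illegal
[mo.mrig] — σ1 onset /m/, coda /∅/ ok; σ2 onset /mr/ (3→4 rises), coda /g/ ok → phonotactically legal
[fmad] — σ1 onset /fm/ (2→3 rises), coda /d/ ok → phonotactically legal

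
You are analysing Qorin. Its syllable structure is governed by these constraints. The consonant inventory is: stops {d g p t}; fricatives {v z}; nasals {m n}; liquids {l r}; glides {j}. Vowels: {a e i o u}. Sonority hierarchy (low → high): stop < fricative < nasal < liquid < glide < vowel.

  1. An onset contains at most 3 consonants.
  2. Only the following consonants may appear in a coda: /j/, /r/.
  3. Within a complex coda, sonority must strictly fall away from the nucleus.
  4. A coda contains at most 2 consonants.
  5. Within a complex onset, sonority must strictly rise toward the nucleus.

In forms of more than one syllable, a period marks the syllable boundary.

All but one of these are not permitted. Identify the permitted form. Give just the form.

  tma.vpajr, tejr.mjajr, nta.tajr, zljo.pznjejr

tejr.mjajr

tma.vpajr — violates constraint 5: syllable 2 onset /vp/: /v/ (fricative, 2) → /p/ (stop, 1) does not rise → not permitted
tejr.mjajr — σ1 onset /t/, coda /jr/ (5→4 falls) ok; σ2 onset /mj/ (3→5 rises), coda /jr/ (5→4 falls) ok → permitted
nta.tajr — violates constraint 5: syllable 1 onset /nt/: /n/ (nasal, 3) → /t/ (stop, 1) does not rise → not permitted
zljo.pznjejr — violates constraint 1: syllable 2 onset /pznj/ has 4 consonants (> 3) → not permitted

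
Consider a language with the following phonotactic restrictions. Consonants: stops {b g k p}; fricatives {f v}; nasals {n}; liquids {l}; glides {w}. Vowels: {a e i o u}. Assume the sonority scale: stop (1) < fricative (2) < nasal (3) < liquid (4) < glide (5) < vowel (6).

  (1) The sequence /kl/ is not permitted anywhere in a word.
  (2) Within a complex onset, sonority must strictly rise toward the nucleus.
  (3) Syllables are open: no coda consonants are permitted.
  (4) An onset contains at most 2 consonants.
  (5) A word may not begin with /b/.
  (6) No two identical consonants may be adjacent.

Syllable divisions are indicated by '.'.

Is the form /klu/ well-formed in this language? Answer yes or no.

/klu/ — violates constraint 1: contains banned sequence /kl/ → ill-formed

no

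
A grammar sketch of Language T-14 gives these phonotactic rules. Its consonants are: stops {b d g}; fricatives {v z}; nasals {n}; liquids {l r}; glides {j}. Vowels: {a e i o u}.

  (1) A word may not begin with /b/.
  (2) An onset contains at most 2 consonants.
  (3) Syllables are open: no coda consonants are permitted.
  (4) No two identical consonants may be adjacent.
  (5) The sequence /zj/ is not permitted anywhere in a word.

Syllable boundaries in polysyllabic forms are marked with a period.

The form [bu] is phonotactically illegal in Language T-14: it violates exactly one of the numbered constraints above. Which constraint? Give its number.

[bu]: word begins with /b/.
This is a violation of constraint 1: "A word may not begin with /b/."
The remaining constraints (2, 3, 4, 5) are satisfied.

1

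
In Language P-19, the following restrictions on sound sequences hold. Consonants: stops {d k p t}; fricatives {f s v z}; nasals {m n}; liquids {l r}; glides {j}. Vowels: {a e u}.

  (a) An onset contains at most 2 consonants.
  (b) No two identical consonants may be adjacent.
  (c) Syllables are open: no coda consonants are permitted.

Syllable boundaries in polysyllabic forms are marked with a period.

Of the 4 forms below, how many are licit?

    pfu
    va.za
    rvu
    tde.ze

pfu — σ1 onset /pf/ (2C), coda /∅/ ok → licit
va.za — σ1 onset /v/, coda /∅/ ok; σ2 onset /z/, coda /∅/ ok → licit
rvu — σ1 onset /rv/ (2C), coda /∅/ ok → licit
tde.ze — σ1 onset /td/ (2C), coda /∅/ ok; σ2 onset /z/, coda /∅/ ok → licit
Licit: pfu, va.za, rvu, tde.ze → 4.

4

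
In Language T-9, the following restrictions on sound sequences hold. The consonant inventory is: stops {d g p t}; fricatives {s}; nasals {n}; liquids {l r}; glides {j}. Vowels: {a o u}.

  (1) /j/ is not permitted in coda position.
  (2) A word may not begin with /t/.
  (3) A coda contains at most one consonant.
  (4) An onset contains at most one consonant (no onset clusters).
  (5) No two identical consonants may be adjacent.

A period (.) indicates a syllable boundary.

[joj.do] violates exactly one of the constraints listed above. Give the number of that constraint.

[joj.do]: syllable 1 coda contains /j/.
This is a violation of constraint 1: "/j/ is not permitted in coda position."
The remaining constraints (2, 3, 4, 5) are satisfied.

1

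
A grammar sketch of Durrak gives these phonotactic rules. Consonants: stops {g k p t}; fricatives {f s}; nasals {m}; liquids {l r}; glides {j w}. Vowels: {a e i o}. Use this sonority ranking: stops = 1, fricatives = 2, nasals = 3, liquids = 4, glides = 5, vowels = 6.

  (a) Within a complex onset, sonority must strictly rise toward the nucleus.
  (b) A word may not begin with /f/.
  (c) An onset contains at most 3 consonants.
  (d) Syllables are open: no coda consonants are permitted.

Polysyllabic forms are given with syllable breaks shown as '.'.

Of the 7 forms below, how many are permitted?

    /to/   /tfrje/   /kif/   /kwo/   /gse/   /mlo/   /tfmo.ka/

5

/to/ — σ1 onset /t/, coda /∅/ ok → permitted
/tfrje/ — violates constraint (c): syllable 1 onset /tfrj/ has 4 consonants (> 3) → not permitted
/kif/ — violates constraint (d): syllable 1 coda /f/ has 1 consonant (> 0) → not permitted
/kwo/ — σ1 onset /kw/ (1→5 rises), coda /∅/ ok → permitted
/gse/ — σ1 onset /gs/ (1→2 rises), coda /∅/ ok → permitted
/mlo/ — σ1 onset /ml/ (3→4 rises), coda /∅/ ok → permitted
/tfmo.ka/ — σ1 onset /tfm/ (1→2→3 rises), coda /∅/ ok; σ2 onset /k/, coda /∅/ ok → permitted
Permitted: /to/, /kwo/, /gse/, /mlo/, /tfmo.ka/ → 5.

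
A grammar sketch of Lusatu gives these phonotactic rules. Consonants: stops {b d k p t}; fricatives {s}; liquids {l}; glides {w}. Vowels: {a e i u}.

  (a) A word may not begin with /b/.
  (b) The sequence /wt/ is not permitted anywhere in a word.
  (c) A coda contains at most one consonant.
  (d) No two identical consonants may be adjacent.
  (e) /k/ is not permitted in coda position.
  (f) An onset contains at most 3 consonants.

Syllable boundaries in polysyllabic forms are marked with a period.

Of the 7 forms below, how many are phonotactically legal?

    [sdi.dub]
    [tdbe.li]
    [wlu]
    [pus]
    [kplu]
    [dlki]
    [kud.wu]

7

[sdi.dub] — σ1 onset /sd/ (2C), coda /∅/ ok; σ2 onset /d/, coda /b/ ok → phonotactically legal
[tdbe.li] — σ1 onset /tdb/ (3C), coda /∅/ ok; σ2 onset /l/, coda /∅/ ok → phonotactically legal
[wlu] — σ1 onset /wl/ (2C), coda /∅/ ok → phonotactically legal
[pus] — σ1 onset /p/, coda /s/ ok → phonotactically legal
[kplu] — σ1 onset /kpl/ (3C), coda /∅/ ok → phonotactically legal
[dlki] — σ1 onset /dlk/ (3C), coda /∅/ ok → phonotactically legal
[kud.wu] — σ1 onset /k/, coda /d/ ok; σ2 onset /w/, coda /∅/ ok → phonotactically legal
Phonotactically legal: [sdi.dub], [tdbe.li], [wlu], [pus], [kplu], [dlki], [kud.wu] → 7.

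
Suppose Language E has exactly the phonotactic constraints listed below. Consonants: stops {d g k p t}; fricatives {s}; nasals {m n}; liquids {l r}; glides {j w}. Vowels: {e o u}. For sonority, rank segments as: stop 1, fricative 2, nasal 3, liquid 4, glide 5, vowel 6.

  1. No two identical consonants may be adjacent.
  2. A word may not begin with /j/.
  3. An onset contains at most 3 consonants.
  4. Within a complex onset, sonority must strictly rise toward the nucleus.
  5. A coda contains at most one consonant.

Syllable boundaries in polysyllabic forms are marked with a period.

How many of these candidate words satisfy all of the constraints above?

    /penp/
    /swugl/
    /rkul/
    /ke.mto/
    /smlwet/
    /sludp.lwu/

/penp/ — violates constraint 5: syllable 1 coda /np/ has 2 consonants (> 1) → illicit
/swugl/ — violates constraint 5: syllable 1 coda /gl/ has 2 consonants (> 1) → illicit
/rkul/ — violates constraint 4: syllable 1 onset /rk/: /r/ (liquid, 4) → /k/ (stop, 1) does not rise → illicit
/ke.mto/ — violates constraint 4: syllable 2 onset /mt/: /m/ (nasal, 3) → /t/ (stop, 1) does not rise → illicit
/smlwet/ — violates constraint 3: syllable 1 onset /smlw/ has 4 consonants (> 3) → illicit
/sludp.lwu/ — violates constraint 5: syllable 1 coda /dp/ has 2 consonants (> 1) → illicit
No form is licit → 0.

0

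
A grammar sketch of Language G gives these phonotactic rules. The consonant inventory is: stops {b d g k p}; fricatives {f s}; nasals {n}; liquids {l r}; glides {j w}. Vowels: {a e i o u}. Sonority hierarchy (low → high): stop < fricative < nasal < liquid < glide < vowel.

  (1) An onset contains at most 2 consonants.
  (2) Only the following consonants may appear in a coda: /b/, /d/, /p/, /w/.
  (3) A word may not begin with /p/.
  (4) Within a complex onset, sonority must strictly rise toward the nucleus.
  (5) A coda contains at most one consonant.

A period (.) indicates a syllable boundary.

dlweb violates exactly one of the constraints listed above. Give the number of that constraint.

dlweb: syllable 1 onset /dlw/ has 3 consonants (> 2).
This is a violation of constraint 1: "An onset contains at most 2 consonants."
The remaining constraints (2, 3, 4, 5) are satisfied.

1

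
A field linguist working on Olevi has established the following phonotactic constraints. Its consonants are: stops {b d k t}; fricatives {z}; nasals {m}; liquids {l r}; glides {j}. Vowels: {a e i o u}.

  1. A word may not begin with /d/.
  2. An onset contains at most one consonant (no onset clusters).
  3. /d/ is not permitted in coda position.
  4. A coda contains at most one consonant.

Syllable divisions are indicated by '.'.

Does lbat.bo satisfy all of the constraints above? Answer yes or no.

no

lbat.bo — violates constraint 2: syllable 1 onset /lb/ has 2 consonants (> 1) → phonotactically illegal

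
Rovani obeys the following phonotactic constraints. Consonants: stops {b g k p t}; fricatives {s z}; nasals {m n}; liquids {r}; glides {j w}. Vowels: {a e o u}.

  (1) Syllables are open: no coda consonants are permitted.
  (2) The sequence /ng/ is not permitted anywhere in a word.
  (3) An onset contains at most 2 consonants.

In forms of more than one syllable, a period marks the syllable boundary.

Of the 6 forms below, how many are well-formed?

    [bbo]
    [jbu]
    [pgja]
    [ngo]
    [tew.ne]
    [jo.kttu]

[bbo] — σ1 onset /bb/ (2C), coda /∅/ ok → well-formed
[jbu] — σ1 onset /jb/ (2C), coda /∅/ ok → well-formed
[pgja] — violates constraint 3: syllable 1 onset /pgj/ has 3 consonants (> 2) → ill-formed
[ngo] — violates constraint 2: contains banned sequence /ng/ → ill-formed
[tew.ne] — violates constraint 1: syllable 1 coda /w/ has 1 consonant (> 0) → ill-formed
[jo.kttu] — violates constraint 3: syllable 2 onset /ktt/ has 3 consonants (> 2) → ill-formed
Well-formed: [bbo], [jbu] → 2.

2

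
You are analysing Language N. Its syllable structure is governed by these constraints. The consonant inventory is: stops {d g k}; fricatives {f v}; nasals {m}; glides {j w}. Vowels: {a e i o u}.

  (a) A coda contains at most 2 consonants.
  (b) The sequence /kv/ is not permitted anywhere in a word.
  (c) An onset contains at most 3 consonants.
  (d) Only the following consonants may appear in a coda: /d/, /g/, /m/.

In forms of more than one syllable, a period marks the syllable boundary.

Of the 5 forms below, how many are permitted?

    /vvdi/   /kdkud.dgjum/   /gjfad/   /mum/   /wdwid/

/vvdi/ — σ1 onset /vvd/ (3C), coda /∅/ ok → permitted
/kdkud.dgjum/ — σ1 onset /kdk/ (3C), coda /d/ ok; σ2 onset /dgj/ (3C), coda /m/ ok → permitted
/gjfad/ — σ1 onset /gjf/ (3C), coda /d/ ok → permitted
/mum/ — σ1 onset /m/, coda /m/ ok → permitted
/wdwid/ — σ1 onset /wdw/ (3C), coda /d/ ok → permitted
Permitted: /vvdi/, /kdkud.dgjum/, /gjfad/, /mum/, /wdwid/ → 5.

5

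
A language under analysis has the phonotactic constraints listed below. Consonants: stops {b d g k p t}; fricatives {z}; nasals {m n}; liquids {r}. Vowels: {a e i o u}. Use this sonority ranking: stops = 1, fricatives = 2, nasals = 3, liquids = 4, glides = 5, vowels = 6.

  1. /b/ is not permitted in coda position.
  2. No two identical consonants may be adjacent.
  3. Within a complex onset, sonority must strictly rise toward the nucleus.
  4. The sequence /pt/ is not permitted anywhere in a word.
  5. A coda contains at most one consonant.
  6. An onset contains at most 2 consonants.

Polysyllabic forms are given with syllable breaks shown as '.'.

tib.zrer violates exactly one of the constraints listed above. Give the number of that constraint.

tib.zrer: syllable 1 coda contains /b/.
This is a violation of constraint 1: "/b/ is not permitted in coda position."
The remaining constraints (2, 3, 4, 5, 6) are satisfied.

1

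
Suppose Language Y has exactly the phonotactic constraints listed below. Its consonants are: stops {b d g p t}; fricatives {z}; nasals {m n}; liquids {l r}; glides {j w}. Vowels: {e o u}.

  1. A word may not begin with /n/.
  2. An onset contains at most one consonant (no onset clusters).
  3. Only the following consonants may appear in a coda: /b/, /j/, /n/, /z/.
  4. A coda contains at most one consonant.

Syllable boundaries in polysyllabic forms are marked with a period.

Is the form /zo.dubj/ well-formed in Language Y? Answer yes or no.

/zo.dubj/ — violates constraint 4: syllable 2 coda /bj/ has 2 consonants (> 1) → ill-formed

no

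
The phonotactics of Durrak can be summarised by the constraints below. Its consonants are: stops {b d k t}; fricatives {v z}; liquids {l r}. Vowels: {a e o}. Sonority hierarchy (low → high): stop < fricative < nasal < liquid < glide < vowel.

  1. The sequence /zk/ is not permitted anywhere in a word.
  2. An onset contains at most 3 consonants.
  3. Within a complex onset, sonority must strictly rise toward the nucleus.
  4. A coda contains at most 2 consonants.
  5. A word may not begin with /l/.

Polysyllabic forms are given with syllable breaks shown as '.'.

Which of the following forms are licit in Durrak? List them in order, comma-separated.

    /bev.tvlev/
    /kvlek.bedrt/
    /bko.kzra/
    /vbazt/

/bev.tvlev/ — σ1 onset /b/, coda /v/ ok; σ2 onset /tvl/ (1→2→4 rises), coda /v/ ok → licit
/kvlek.bedrt/ — violates constraint 4: syllable 2 coda /drt/ has 3 consonants (> 2) → illicit
/bko.kzra/ — violates constraint 3: syllable 1 onset /bk/: /b/ (stop, 1) → /k/ (stop, 1) does not rise → illicit
/vbazt/ — violates constraint 3: syllable 1 onset /vb/: /v/ (fricative, 2) → /b/ (stop, 1) does not rise → illicit

/bev.tvlev/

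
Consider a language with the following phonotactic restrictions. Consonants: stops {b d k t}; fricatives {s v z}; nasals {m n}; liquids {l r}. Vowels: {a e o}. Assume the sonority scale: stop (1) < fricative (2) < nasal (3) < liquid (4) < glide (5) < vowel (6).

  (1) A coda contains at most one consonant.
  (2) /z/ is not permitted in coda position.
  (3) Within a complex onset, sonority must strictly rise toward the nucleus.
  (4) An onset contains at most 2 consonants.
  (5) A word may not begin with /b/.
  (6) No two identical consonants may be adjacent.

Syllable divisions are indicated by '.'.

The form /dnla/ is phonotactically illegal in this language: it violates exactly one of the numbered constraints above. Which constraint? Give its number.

4

/dnla/: syllable 1 onset /dnl/ has 3 consonants (> 2).
This is a violation of constraint 4: "An onset contains at most 2 consonants."
The remaining constraints (1, 2, 3, 5, 6) are satisfied.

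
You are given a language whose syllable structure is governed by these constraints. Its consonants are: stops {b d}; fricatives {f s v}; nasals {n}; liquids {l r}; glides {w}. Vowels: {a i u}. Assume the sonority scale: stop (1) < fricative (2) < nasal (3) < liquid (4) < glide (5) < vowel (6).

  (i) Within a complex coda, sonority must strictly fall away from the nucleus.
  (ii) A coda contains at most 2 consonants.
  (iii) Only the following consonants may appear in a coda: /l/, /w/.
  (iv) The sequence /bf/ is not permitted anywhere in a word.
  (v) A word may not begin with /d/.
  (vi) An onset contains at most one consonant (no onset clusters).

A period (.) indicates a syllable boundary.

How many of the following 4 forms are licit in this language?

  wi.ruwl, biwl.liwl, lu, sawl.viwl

wi.ruwl — σ1 onset /w/, coda /∅/ ok; σ2 onset /r/, coda /wl/ (5→4 falls) ok → licit
biwl.liwl — σ1 onset /b/, coda /wl/ (5→4 falls) ok; σ2 onset /l/, coda /wl/ (5→4 falls) ok → licit
lu — σ1 onset /l/, coda /∅/ ok → licit
sawl.viwl — σ1 onset /s/, coda /wl/ (5→4 falls) ok; σ2 onset /v/, coda /wl/ (5→4 falls) ok → licit
Licit: wi.ruwl, biwl.liwl, lu, sawl.viwl → 4.

4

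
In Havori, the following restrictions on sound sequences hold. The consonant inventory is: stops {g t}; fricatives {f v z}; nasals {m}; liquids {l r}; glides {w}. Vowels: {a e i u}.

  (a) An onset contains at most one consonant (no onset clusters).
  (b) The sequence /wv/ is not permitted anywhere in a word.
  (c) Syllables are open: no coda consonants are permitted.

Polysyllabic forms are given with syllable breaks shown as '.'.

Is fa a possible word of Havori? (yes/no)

yes

fa — σ1 onset /f/, coda /∅/ ok → phonotactically legal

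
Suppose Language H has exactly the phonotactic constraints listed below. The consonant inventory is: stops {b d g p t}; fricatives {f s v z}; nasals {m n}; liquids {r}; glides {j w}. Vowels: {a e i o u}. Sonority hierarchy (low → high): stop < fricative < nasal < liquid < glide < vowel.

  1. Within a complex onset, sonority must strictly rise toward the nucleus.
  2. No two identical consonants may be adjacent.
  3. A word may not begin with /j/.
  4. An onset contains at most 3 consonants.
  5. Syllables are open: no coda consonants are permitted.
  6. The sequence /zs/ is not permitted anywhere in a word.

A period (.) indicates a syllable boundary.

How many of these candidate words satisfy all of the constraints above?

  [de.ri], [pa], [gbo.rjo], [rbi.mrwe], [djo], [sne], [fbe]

[de.ri] — σ1 onset /d/, coda /∅/ ok; σ2 onset /r/, coda /∅/ ok → phonotactically legal
[pa] — σ1 onset /p/, coda /∅/ ok → phonotactically legal
[gbo.rjo] — violates constraint 1: syllable 1 onset /gb/: /g/ (stop, 1) → /b/ (stop, 1) does not rise → phonotactically illegal
[rbi.mrwe] — violates constraint 1: syllable 1 onset /rb/: /r/ (liquid, 4) → /b/ (stop, 1) does not rise → phonotactically illegal
[djo] — σ1 onset /dj/ (1→5 rises), coda /∅/ ok → phonotactically legal
[sne] — σ1 onset /sn/ (2→3 rises), coda /∅/ ok → phonotactically legal
[fbe] — violates constraint 1: syllable 1 onset /fb/: /f/ (fricative, 2) → /b/ (stop, 1) does not rise → phonotactically illegal
Phonotactically legal: [de.ri], [pa], [djo], [sne] → 4.

4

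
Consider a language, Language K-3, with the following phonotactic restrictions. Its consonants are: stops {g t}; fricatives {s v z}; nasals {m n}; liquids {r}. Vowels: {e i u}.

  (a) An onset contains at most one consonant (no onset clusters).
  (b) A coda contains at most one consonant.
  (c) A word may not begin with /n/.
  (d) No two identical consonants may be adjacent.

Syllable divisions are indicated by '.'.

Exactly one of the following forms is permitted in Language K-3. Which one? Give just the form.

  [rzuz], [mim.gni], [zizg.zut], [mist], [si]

[rzuz] — violates constraint (a): syllable 1 onset /rz/ has 2 consonants (> 1) → not permitted
[mim.gni] — violates constraint (a): syllable 2 onset /gn/ has 2 consonants (> 1) → not permitted
[zizg.zut] — violates constraint (b): syllable 1 coda /zg/ has 2 consonants (> 1) → not permitted
[mist] — violates constraint (b): syllable 1 coda /st/ has 2 consonants (> 1) → not permitted
[si] — σ1 onset /s/, coda /∅/ ok → permitted

[si]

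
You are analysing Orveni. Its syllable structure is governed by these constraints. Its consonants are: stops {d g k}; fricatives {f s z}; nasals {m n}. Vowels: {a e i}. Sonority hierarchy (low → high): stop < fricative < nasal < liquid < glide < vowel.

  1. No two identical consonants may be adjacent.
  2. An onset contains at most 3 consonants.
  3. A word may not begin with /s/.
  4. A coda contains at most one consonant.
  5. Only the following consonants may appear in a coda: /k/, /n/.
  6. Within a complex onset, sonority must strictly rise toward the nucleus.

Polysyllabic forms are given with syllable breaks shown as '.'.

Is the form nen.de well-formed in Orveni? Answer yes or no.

yes

nen.de — σ1 onset /n/, coda /n/ ok; σ2 onset /d/, coda /∅/ ok → well-formed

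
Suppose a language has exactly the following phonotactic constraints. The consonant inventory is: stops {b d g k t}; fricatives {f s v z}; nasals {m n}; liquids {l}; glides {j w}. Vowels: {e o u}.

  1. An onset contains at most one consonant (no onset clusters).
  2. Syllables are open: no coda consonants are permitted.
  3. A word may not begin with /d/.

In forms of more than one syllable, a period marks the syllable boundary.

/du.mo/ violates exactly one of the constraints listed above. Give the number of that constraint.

/du.mo/: word begins with /d/.
This is a violation of constraint 3: "A word may not begin with /d/."
The remaining constraints (1, 2) are satisfied.

3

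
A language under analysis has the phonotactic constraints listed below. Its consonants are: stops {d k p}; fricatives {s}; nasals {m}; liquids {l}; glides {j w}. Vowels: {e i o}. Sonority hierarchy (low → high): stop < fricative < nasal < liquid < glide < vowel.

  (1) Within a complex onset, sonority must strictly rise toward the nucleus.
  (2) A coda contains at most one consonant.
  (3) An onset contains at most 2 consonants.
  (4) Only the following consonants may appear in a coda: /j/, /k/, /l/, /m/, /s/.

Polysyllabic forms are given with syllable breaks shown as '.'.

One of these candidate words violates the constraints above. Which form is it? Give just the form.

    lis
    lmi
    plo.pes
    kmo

lis — σ1 onset /l/, coda /s/ ok → well-formed
lmi — violates constraint 1: syllable 1 onset /lm/: /l/ (liquid, 4) → /m/ (nasal, 3) does not rise → ill-formed
plo.pes — σ1 onset /pl/ (1→4 rises), coda /∅/ ok; σ2 onset /p/, coda /s/ ok → well-formed
kmo — σ1 onset /km/ (1→3 rises), coda /∅/ ok → well-formed

lmi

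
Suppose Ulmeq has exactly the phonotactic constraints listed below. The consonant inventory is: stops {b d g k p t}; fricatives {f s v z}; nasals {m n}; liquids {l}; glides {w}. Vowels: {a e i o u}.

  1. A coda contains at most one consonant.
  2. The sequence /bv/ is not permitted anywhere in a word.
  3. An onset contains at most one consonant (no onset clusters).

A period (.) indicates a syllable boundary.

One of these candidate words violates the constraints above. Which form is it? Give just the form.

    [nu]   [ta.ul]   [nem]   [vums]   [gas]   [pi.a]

[nu] — σ1 onset /n/, coda /∅/ ok → permitted
[ta.ul] — σ1 onset /t/, coda /∅/ ok; σ2 onset /∅/, coda /l/ ok → permitted
[nem] — σ1 onset /n/, coda /m/ ok → permitted
[vums] — violates constraint 1: syllable 1 coda /ms/ has 2 consonants (> 1) → not permitted
[gas] — σ1 onset /g/, coda /s/ ok → permitted
[pi.a] — σ1 onset /p/, coda /∅/ ok; σ2 onset /∅/, coda /∅/ ok → permitted

[vums]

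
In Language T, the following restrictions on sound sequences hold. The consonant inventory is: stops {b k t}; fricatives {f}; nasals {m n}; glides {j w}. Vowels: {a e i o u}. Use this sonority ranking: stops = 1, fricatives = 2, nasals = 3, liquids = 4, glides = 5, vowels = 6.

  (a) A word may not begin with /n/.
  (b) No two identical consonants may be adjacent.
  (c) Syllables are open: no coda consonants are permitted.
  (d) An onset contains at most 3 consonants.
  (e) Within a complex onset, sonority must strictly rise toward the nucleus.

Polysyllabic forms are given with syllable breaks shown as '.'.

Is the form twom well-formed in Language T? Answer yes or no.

twom — violates constraint (c): syllable 1 coda /m/ has 1 consonant (> 0) → ill-formed

no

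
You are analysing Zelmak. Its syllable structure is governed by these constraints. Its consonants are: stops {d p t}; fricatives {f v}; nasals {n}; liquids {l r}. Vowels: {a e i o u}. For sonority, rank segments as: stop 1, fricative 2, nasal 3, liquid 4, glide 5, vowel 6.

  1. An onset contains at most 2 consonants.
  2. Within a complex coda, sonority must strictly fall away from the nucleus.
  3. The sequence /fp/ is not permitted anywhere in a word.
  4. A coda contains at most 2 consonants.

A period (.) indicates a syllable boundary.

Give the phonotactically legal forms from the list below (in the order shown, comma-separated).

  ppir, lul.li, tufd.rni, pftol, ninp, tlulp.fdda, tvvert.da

ppir, lul.li, tufd.rni, ninp

ppir — σ1 onset /pp/ (2C), coda /r/ ok → phonotactically legal
lul.li — σ1 onset /l/, coda /l/ ok; σ2 onset /l/, coda /∅/ ok → phonotactically legal
tufd.rni — σ1 onset /t/, coda /fd/ (2→1 falls) ok; σ2 onset /rn/ (2C), coda /∅/ ok → phonotactically legal
pftol — violates constraint 1: syllable 1 onset /pft/ has 3 consonants (> 2) → phonotactically illegal
ninp — σ1 onset /n/, coda /np/ (3→1 falls) ok → phonotactically legal
tlulp.fdda — violates constraint 1: syllable 2 onset /fdd/ has 3 consonants (> 2) → phonotactically illegal
tvvert.da — violates constraint 1: syllable 1 onset /tvv/ has 3 consonants (> 2) → phonotactically illegal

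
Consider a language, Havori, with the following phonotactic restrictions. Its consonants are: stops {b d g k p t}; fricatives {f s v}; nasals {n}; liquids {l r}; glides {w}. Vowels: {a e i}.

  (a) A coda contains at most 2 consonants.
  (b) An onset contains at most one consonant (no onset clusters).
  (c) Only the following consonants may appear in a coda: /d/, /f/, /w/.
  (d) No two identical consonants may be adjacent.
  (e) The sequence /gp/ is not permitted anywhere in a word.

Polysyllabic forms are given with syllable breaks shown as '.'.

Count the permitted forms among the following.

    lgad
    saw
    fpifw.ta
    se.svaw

lgad — violates constraint (b): syllable 1 onset /lg/ has 2 consonants (> 1) → not permitted
saw — σ1 onset /s/, coda /w/ ok → permitted
fpifw.ta — violates constraint (b): syllable 1 onset /fp/ has 2 consonants (> 1) → not permitted
se.svaw — violates constraint (b): syllable 2 onset /sv/ has 2 consonants (> 1) → not permitted
Permitted: saw → 1.

1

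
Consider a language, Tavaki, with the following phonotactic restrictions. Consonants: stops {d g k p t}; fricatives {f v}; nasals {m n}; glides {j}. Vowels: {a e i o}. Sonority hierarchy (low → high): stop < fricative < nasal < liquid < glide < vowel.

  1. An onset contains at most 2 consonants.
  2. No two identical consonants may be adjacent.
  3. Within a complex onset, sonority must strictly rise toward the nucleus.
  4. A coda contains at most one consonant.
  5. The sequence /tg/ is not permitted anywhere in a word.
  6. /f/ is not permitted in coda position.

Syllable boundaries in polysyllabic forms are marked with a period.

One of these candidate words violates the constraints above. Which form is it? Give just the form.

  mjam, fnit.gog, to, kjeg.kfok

mjam — σ1 onset /mj/ (3→5 rises), coda /m/ ok → permitted
fnit.gog — violates constraint 5: contains banned sequence /tg/ → not permitted
to — σ1 onset /t/, coda /∅/ ok → permitted
kjeg.kfok — σ1 onset /kj/ (1→5 rises), coda /g/ ok; σ2 onset /kf/ (1→2 rises), coda /k/ ok → permitted

fnit.gog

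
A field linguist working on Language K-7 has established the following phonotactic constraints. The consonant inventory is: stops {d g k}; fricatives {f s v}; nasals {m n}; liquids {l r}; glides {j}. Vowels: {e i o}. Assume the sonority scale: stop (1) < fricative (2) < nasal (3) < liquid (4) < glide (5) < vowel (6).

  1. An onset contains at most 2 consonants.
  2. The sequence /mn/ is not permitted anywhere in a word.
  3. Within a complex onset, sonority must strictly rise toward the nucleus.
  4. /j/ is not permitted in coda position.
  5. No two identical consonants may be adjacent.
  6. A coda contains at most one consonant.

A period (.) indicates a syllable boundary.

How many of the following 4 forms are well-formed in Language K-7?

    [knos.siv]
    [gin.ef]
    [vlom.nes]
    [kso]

[knos.siv] — violates constraint 5: adjacent identical consonants /ss/ → ill-formed
[gin.ef] — σ1 onset /g/, coda /n/ ok; σ2 onset /∅/, coda /f/ ok → well-formed
[vlom.nes] — violates constraint 2: contains banned sequence /mn/ → ill-formed
[kso] — σ1 onset /ks/ (1→2 rises), coda /∅/ ok → well-formed
Well-formed: [gin.ef], [kso] → 2.

2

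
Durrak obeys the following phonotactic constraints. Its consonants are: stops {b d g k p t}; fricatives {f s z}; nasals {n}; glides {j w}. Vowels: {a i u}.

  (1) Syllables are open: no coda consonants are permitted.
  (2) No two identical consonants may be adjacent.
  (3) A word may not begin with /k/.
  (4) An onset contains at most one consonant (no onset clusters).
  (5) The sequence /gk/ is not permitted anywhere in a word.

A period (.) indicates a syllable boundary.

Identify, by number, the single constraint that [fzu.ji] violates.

[fzu.ji]: syllable 1 onset /fz/ has 2 consonants (> 1).
This is a violation of constraint 4: "An onset contains at most one consonant (no onset clusters)."
The remaining constraints (1, 2, 3, 5) are satisfied.

4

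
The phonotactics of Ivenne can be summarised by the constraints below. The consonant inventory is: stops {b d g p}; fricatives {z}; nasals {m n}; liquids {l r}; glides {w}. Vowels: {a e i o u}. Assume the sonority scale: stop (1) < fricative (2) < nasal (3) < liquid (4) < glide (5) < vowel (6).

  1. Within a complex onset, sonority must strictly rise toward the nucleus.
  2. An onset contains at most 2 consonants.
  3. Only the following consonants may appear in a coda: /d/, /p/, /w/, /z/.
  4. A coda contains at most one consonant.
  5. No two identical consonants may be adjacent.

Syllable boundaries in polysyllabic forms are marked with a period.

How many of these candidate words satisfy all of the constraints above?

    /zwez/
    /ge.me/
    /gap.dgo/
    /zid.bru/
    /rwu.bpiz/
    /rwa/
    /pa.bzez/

/zwez/ — σ1 onset /zw/ (2→5 rises), coda /z/ ok → phonotactically legal
/ge.me/ — σ1 onset /g/, coda /∅/ ok; σ2 onset /m/, coda /∅/ ok → phonotactically legal
/gap.dgo/ — violates constraint 1: syllable 2 onset /dg/: /d/ (stop, 1) → /g/ (stop, 1) does not rise → phonotactically illegal
/zid.bru/ — σ1 onset /z/, coda /d/ ok; σ2 onset /br/ (1→4 rises), coda /∅/ ok → phonotactically legal
/rwu.bpiz/ — violates constraint 1: syllable 2 onset /bp/: /b/ (stop, 1) → /p/ (stop, 1) does not rise → phonotactically illegal
/rwa/ — σ1 onset /rw/ (4→5 rises), coda /∅/ ok → phonotactically legal
/pa.bzez/ — σ1 onset /p/, coda /∅/ ok; σ2 onset /bz/ (1→2 rises), coda /z/ ok → phonotactically legal
Phonotactically legal: /zwez/, /ge.me/, /zid.bru/, /rwa/, /pa.bzez/ → 5.

5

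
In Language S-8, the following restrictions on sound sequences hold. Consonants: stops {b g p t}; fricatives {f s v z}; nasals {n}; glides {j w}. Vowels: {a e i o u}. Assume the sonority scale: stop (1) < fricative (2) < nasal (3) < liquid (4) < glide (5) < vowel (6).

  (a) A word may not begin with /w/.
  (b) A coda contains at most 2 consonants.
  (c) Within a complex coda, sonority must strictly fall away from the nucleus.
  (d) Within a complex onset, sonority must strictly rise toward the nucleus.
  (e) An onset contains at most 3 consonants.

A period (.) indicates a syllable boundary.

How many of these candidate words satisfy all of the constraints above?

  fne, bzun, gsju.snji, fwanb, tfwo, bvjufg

fne — σ1 onset /fn/ (2→3 rises), coda /∅/ ok → permitted
bzun — σ1 onset /bz/ (1→2 rises), coda /n/ ok → permitted
gsju.snji — σ1 onset /gsj/ (1→2→5 rises), coda /∅/ ok; σ2 onset /snj/ (2→3→5 rises), coda /∅/ ok → permitted
fwanb — σ1 onset /fw/ (2→5 rises), coda /nb/ (3→1 falls) ok → permitted
tfwo — σ1 onset /tfw/ (1→2→5 rises), coda /∅/ ok → permitted
bvjufg — σ1 onset /bvj/ (1→2→5 rises), coda /fg/ (2→1 falls) ok → permitted
Permitted: fne, bzun, gsju.snji, fwanb, tfwo, bvjufg → 6.

6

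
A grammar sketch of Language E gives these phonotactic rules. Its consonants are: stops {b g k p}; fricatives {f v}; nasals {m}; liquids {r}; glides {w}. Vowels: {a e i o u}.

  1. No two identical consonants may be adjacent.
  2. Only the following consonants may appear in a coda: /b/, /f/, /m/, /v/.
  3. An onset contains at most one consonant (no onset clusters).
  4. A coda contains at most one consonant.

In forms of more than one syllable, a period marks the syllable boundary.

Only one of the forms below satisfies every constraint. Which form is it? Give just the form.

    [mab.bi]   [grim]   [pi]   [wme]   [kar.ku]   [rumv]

[mab.bi] — violates constraint 1: adjacent identical consonants /bb/ → phonotactically illegal
[grim] — violates constraint 3: syllable 1 onset /gr/ has 2 consonants (> 1) → phonotactically illegal
[pi] — σ1 onset /p/, coda /∅/ ok → phonotactically legal
[wme] — violates constraint 3: syllable 1 onset /wm/ has 2 consonants (> 1) → phonotactically illegal
[kar.ku] — violates constraint 2: syllable 1 coda contains /r/, which is not a licensed coda consonant → phonotactically illegal
[rumv] — violates constraint 4: syllable 1 coda /mv/ has 2 consonants (> 1) → phonotactically illegal

[pi]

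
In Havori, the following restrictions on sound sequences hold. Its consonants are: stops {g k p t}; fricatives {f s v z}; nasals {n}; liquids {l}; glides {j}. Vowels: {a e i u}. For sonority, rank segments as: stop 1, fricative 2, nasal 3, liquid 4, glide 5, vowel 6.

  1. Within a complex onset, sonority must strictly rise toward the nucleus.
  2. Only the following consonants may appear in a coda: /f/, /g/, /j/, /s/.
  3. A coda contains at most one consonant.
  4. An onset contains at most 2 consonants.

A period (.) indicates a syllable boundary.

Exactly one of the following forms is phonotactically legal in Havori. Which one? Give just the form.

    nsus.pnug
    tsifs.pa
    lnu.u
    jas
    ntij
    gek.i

jas

nsus.pnug — violates constraint 1: syllable 1 onset /ns/: /n/ (nasal, 3) → /s/ (fricative, 2) does not rise → phonotactically illegal
tsifs.pa — violates constraint 3: syllable 1 coda /fs/ has 2 consonants (> 1) → phonotactically illegal
lnu.u — violates constraint 1: syllable 1 onset /ln/: /l/ (liquid, 4) → /n/ (nasal, 3) does not rise → phonotactically illegal
jas — σ1 onset /j/, coda /s/ ok → phonotactically legal
ntij — violates constraint 1: syllable 1 onset /nt/: /n/ (nasal, 3) → /t/ (stop, 1) does not rise → phonotactically illegal
gek.i — violates constraint 2: syllable 1 coda contains /k/, which is not a licensed coda consonant → phonotactically illegal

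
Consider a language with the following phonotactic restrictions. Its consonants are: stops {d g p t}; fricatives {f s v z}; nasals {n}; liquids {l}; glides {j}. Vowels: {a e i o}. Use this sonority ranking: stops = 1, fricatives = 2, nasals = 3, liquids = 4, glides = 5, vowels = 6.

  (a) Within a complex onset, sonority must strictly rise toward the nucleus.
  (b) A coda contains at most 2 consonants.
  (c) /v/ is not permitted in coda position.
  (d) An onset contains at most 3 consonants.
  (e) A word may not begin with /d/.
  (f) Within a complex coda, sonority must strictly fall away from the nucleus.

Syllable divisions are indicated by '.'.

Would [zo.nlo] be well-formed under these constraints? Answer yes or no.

[zo.nlo] — σ1 onset /z/, coda /∅/ ok; σ2 onset /nl/ (3→4 rises), coda /∅/ ok → well-formed

yes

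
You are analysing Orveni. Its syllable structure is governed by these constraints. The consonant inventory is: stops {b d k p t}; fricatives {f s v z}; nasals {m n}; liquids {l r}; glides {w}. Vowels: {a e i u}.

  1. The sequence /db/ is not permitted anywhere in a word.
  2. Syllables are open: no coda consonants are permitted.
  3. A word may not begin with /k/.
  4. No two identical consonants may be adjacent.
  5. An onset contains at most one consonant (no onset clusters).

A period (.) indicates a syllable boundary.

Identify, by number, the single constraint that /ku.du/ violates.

3

/ku.du/: word begins with /k/.
This is a violation of constraint 3: "A word may not begin with /k/."
The remaining constraints (1, 2, 4, 5) are satisfied.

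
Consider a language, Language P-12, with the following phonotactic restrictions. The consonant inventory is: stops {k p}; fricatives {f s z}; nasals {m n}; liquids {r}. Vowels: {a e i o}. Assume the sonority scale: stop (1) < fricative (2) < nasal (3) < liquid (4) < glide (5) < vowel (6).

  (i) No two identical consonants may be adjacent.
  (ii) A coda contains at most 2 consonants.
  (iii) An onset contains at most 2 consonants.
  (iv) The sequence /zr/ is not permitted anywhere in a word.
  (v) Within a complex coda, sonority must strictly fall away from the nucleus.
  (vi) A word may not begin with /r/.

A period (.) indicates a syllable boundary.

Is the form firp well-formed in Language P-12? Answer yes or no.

firp — σ1 onset /f/, coda /rp/ (4→1 falls) ok → well-formed

yes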